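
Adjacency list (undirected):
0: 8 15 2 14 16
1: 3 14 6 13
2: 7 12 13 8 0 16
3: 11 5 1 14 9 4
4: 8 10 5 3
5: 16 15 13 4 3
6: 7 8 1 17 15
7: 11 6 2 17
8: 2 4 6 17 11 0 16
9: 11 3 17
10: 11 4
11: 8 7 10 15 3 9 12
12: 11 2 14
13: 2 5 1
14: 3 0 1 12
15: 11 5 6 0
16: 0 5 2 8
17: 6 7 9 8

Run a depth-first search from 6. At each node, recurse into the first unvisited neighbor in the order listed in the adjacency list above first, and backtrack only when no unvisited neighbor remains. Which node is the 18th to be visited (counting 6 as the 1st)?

Visit 6
6 → 7
7 → 11
11 → 8
8 → 2
2 → 12
12 → 14
14 → 3
3 → 5
5 → 16
16 → 0
0 → 15
5 → 13
13 → 1
5 → 4
4 → 10
3 → 9
9 → 17

Visit order: 6, 7, 11, 8, 2, 12, 14, 3, 5, 16, 0, 15, 13, 1, 4, 10, 9, 17

17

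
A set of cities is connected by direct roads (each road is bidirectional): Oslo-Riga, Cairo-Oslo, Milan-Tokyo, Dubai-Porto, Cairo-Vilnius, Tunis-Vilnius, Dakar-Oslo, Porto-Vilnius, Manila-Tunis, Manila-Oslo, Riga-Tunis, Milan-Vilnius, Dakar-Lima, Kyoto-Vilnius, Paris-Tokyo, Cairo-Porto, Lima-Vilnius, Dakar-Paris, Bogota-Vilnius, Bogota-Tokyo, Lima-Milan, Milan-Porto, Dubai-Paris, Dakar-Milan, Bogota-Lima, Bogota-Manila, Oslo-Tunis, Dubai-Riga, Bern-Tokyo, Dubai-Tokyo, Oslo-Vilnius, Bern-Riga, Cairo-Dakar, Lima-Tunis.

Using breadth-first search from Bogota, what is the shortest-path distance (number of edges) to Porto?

2

Level 0: Bogota
Level 1: Lima, Manila, Tokyo, Vilnius
Level 2: Bern, Cairo, Dakar, Dubai, Kyoto, Milan, Oslo, Paris, Porto, Tunis
Level 3: Riga
Porto first appears at level 2.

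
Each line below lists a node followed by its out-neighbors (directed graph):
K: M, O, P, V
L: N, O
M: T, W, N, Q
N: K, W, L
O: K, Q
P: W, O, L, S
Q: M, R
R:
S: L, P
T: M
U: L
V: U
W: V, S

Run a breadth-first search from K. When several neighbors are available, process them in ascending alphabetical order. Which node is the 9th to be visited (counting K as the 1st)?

W

Visit K; enqueue M, O, P, V → queue [M, O, P, V]
Visit M; enqueue N, Q, T, W → queue [O, P, V, N, Q, T, W]
Visit O → queue [P, V, N, Q, T, W]
Visit P; enqueue L, S → queue [V, N, Q, T, W, L, S]
Visit V; enqueue U → queue [N, Q, T, W, L, S, U]
Visit N → queue [Q, T, W, L, S, U]
Visit Q; enqueue R → queue [T, W, L, S, U, R]
Visit T → queue [W, L, S, U, R]
Visit W → queue [L, S, U, R]
Visit L → queue [S, U, R]
Visit S → queue [U, R]
Visit U → queue [R]
Visit R → queue []

Visit order: K, M, O, P, V, N, Q, T, W, L, S, U, R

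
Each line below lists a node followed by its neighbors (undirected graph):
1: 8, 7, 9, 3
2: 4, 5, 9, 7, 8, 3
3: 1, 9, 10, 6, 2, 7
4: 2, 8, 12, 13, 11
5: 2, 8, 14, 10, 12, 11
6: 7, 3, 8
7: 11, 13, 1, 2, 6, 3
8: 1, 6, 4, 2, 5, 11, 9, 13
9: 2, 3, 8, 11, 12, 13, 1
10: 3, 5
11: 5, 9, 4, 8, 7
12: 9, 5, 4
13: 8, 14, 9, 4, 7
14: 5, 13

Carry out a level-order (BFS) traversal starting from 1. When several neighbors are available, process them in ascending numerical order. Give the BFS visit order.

Visit 1; enqueue 3, 7, 8, 9 → queue [3, 7, 8, 9]
Visit 3; enqueue 2, 6, 10 → queue [7, 8, 9, 2, 6, 10]
Visit 7; enqueue 11, 13 → queue [8, 9, 2, 6, 10, 11, 13]
Visit 8; enqueue 4, 5 → queue [9, 2, 6, 10, 11, 13, 4, 5]
Visit 9; enqueue 12 → queue [2, 6, 10, 11, 13, 4, 5, 12]
Visit 2 → queue [6, 10, 11, 13, 4, 5, 12]
Visit 6 → queue [10, 11, 13, 4, 5, 12]
Visit 10 → queue [11, 13, 4, 5, 12]
Visit 11 → queue [13, 4, 5, 12]
Visit 13; enqueue 14 → queue [4, 5, 12, 14]
Visit 4 → queue [5, 12, 14]
Visit 5 → queue [12, 14]
Visit 12 → queue [14]
Visit 14 → queue []

1, 3, 7, 8, 9, 2, 6, 10, 11, 13, 4, 5, 12, 14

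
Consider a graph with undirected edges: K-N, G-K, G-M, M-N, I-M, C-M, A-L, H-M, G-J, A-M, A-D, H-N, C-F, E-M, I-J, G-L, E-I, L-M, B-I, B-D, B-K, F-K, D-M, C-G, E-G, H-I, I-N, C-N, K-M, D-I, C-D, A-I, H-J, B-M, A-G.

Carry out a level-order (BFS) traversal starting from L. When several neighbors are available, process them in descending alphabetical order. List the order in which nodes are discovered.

L M G A N K I H E D C B J F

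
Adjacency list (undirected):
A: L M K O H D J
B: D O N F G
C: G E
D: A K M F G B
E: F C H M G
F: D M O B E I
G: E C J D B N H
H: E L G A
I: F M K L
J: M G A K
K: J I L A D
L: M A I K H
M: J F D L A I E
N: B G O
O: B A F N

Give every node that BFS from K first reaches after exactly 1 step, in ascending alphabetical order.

Level 0: K
Level 1: A, D, I, J, L
Level 2: B, F, G, H, M, O
Level 3: C, E, N

A, D, I, J, L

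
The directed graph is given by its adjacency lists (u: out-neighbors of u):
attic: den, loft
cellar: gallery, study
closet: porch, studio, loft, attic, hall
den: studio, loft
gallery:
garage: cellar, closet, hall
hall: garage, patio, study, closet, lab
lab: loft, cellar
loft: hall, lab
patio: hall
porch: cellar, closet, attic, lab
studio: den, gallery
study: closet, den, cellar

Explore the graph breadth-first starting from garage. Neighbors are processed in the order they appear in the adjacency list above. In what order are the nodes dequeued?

garage -> cellar -> closet -> hall -> gallery -> study -> porch -> studio -> loft -> attic -> patio -> lab -> den

Visit garage; enqueue cellar, closet, hall → queue [cellar, closet, hall]
Visit cellar; enqueue gallery, study → queue [closet, hall, gallery, study]
Visit closet; enqueue porch, studio, loft, attic → queue [hall, gallery, study, porch, studio, loft, attic]
Visit hall; enqueue patio, lab → queue [gallery, study, porch, studio, loft, attic, patio, lab]
Visit gallery → queue [study, porch, studio, loft, attic, patio, lab]
Visit study; enqueue den → queue [porch, studio, loft, attic, patio, lab, den]
Visit porch → queue [studio, loft, attic, patio, lab, den]
Visit studio → queue [loft, attic, patio, lab, den]
Visit loft → queue [attic, patio, lab, den]
Visit attic → queue [patio, lab, den]
Visit patio → queue [lab, den]
Visit lab → queue [den]
Visit den → queue []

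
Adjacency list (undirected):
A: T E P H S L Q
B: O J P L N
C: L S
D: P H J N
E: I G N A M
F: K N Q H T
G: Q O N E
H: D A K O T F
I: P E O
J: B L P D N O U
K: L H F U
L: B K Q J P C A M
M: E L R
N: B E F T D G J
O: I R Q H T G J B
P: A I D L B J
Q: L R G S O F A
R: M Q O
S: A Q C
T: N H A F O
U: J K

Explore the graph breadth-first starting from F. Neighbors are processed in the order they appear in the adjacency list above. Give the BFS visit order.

F -> K -> N -> Q -> H -> T -> L -> U -> B -> E -> D -> G -> J -> R -> S -> O -> A -> P -> C -> M -> I

Visit F; enqueue K, N, Q, H, T → queue [K, N, Q, H, T]
Visit K; enqueue L, U → queue [N, Q, H, T, L, U]
Visit N; enqueue B, E, D, G, J → queue [Q, H, T, L, U, B, E, D, G, J]
Visit Q; enqueue R, S, O, A → queue [H, T, L, U, B, E, D, G, J, R, S, O, A]
Visit H → queue [T, L, U, B, E, D, G, J, R, S, O, A]
Visit T → queue [L, U, B, E, D, G, J, R, S, O, A]
Visit L; enqueue P, C, M → queue [U, B, E, D, G, J, R, S, O, A, P, C, M]
Visit U → queue [B, E, D, G, J, R, S, O, A, P, C, M]
Visit B → queue [E, D, G, J, R, S, O, A, P, C, M]
Visit E; enqueue I → queue [D, G, J, R, S, O, A, P, C, M, I]
Visit D → queue [G, J, R, S, O, A, P, C, M, I]
Visit G → queue [J, R, S, O, A, P, C, M, I]
Visit J → queue [R, S, O, A, P, C, M, I]
Visit R → queue [S, O, A, P, C, M, I]
Visit S → queue [O, A, P, C, M, I]
Visit O → queue [A, P, C, M, I]
Visit A → queue [P, C, M, I]
Visit P → queue [C, M, I]
Visit C → queue [M, I]
Visit M → queue [I]
Visit I → queue []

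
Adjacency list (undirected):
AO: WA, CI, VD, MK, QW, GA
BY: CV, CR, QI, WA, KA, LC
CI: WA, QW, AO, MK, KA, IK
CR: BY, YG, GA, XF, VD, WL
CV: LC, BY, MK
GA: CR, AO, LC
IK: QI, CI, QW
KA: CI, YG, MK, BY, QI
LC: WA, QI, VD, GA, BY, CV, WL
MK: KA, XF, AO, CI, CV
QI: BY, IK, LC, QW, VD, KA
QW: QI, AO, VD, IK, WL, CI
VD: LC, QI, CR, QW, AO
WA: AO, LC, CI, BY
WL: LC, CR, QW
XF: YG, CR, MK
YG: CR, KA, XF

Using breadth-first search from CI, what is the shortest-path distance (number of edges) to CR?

3

Level 0: CI
Level 1: AO, IK, KA, MK, QW, WA
Level 2: BY, CV, GA, LC, QI, VD, WL, XF, YG
Level 3: CR
CR first appears at level 3.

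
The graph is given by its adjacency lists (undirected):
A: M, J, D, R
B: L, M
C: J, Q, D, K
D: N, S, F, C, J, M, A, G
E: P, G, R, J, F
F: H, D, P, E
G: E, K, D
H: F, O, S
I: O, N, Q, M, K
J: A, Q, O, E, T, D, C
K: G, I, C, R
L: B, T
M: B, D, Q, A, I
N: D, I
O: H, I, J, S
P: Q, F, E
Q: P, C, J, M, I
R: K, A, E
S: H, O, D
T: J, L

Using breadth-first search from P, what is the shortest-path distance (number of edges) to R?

2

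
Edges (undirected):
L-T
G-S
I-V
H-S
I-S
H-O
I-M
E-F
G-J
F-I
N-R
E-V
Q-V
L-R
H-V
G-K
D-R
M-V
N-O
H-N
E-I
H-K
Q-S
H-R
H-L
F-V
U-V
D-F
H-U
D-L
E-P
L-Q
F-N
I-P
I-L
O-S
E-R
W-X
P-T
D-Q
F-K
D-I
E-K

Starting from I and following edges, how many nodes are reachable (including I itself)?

19

BFS from I visits: I, V, S, P, M, L, F, E, D, U, Q, H, O, G, T, R, N, K, J
Reachable nodes: 19 of 21 total.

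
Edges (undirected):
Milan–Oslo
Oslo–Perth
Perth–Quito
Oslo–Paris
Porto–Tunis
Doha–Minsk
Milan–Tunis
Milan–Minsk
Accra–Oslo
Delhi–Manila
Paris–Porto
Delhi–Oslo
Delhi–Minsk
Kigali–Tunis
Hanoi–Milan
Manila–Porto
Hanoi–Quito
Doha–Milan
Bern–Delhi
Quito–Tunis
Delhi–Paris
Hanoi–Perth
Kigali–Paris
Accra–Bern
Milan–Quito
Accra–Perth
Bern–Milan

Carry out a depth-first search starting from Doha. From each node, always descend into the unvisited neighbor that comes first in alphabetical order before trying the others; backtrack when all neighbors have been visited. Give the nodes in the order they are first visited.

Doha → Milan → Bern → Accra → Oslo → Delhi → Manila → Porto → Paris → Kigali → Tunis → Quito → Hanoi → Perth → Minsk

Visit Doha
Doha → Milan
Milan → Bern
Bern → Accra
Accra → Oslo
Oslo → Delhi
Delhi → Manila
Manila → Porto
Porto → Paris
Paris → Kigali
Kigali → Tunis
Tunis → Quito
Quito → Hanoi
Hanoi → Perth
Delhi → Minsk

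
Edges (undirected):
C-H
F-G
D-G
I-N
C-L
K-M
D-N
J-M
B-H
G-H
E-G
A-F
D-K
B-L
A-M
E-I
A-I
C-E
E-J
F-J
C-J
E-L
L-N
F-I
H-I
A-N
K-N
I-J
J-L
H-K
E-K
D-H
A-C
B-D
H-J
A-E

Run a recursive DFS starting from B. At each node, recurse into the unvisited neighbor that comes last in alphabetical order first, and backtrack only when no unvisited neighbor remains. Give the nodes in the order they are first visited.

Visit B
B → L
L → N
N → K
K → M
M → J
J → I
I → H
H → G
G → F
F → A
A → E
E → C
G → D

B, L, N, K, M, J, I, H, G, F, A, E, C, D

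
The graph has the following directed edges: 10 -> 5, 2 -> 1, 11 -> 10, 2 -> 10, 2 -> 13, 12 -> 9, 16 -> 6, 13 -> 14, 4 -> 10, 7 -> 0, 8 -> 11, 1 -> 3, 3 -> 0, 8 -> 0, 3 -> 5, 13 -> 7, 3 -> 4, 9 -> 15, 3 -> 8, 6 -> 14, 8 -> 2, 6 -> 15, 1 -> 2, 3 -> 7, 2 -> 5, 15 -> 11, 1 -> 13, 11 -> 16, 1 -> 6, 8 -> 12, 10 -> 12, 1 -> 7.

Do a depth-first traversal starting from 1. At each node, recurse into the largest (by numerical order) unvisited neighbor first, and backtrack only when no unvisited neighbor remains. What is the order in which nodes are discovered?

Visit 1
1 → 13
13 → 14
13 → 7
7 → 0
1 → 6
6 → 15
15 → 11
11 → 16
11 → 10
10 → 12
12 → 9
10 → 5
1 → 3
3 → 8
8 → 2
3 → 4

1, 13, 14, 7, 0, 6, 15, 11, 16, 10, 12, 9, 5, 3, 8, 2, 4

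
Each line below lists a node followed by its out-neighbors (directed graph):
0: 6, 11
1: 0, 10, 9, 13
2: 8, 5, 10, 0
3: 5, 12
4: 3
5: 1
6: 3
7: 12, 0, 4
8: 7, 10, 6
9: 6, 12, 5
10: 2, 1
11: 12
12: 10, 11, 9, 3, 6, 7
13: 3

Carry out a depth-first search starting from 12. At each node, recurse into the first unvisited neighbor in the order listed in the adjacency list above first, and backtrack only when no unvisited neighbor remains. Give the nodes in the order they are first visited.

12 10 2 8 7 0 6 3 5 1 9 13 11 4

Visit 12
12 → 10
10 → 2
2 → 8
8 → 7
7 → 0
0 → 6
6 → 3
3 → 5
5 → 1
1 → 9
1 → 13
0 → 11
7 → 4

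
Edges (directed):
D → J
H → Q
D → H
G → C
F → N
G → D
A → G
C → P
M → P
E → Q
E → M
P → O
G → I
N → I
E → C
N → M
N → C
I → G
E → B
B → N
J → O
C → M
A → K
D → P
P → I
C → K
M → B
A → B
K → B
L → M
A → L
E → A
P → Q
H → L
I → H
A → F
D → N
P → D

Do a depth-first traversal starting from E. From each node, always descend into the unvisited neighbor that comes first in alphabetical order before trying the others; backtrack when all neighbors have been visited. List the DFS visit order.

E A B N C K M P D H L Q J O I G F

Visit E
E → A
A → B
B → N
N → C
C → K
C → M
M → P
P → D
D → H
H → L
H → Q
D → J
J → O
P → I
I → G
A → F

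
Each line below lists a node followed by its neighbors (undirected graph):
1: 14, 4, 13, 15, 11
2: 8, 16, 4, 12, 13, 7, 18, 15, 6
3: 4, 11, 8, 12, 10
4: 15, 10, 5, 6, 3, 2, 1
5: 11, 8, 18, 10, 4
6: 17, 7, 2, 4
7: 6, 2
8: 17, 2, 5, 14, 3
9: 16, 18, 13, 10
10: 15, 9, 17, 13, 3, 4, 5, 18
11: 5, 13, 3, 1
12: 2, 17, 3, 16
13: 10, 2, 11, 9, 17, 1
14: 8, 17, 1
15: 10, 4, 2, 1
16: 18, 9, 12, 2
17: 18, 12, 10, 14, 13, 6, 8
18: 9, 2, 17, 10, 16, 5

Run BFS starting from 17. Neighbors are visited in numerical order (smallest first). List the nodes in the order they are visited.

17 6 8 10 12 13 14 18 2 4 7 3 5 9 15 16 1 11

Visit 17; enqueue 6, 8, 10, 12, 13, 14, 18 → queue [6, 8, 10, 12, 13, 14, 18]
Visit 6; enqueue 2, 4, 7 → queue [8, 10, 12, 13, 14, 18, 2, 4, 7]
Visit 8; enqueue 3, 5 → queue [10, 12, 13, 14, 18, 2, 4, 7, 3, 5]
Visit 10; enqueue 9, 15 → queue [12, 13, 14, 18, 2, 4, 7, 3, 5, 9, 15]
Visit 12; enqueue 16 → queue [13, 14, 18, 2, 4, 7, 3, 5, 9, 15, 16]
Visit 13; enqueue 1, 11 → queue [14, 18, 2, 4, 7, 3, 5, 9, 15, 16, 1, 11]
Visit 14 → queue [18, 2, 4, 7, 3, 5, 9, 15, 16, 1, 11]
Visit 18 → queue [2, 4, 7, 3, 5, 9, 15, 16, 1, 11]
Visit 2 → queue [4, 7, 3, 5, 9, 15, 16, 1, 11]
Visit 4 → queue [7, 3, 5, 9, 15, 16, 1, 11]
Visit 7 → queue [3, 5, 9, 15, 16, 1, 11]
Visit 3 → queue [5, 9, 15, 16, 1, 11]
Visit 5 → queue [9, 15, 16, 1, 11]
Visit 9 → queue [15, 16, 1, 11]
Visit 15 → queue [16, 1, 11]
Visit 16 → queue [1, 11]
Visit 1 → queue [11]
Visit 11 → queue []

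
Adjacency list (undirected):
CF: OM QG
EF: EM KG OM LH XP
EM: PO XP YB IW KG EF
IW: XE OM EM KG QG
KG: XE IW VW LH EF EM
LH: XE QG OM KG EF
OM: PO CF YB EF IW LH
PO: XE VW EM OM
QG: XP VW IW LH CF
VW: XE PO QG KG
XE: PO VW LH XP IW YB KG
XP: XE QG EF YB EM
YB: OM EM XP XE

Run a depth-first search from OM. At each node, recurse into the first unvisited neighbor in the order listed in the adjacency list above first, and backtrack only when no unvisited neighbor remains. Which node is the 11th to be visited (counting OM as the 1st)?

KG

Visit OM
OM → PO
PO → XE
XE → VW
VW → QG
QG → XP
XP → EF
EF → EM
EM → YB
EM → IW
IW → KG
KG → LH
QG → CF

Visit order: OM, PO, XE, VW, QG, XP, EF, EM, YB, IW, KG, LH, CF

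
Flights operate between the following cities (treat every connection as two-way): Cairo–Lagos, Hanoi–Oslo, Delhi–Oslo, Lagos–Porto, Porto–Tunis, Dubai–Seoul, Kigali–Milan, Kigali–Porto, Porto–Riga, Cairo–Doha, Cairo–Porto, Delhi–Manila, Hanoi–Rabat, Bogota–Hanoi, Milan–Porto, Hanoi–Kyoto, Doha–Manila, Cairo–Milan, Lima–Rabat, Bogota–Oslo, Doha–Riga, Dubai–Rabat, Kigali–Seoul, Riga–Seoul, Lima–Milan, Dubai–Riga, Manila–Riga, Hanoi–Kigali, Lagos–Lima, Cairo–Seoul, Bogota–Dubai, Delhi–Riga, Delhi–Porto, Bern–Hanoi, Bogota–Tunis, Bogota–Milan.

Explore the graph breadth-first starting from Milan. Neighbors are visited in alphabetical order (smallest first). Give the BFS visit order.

Visit Milan; enqueue Bogota, Cairo, Kigali, Lima, Porto → queue [Bogota, Cairo, Kigali, Lima, Porto]
Visit Bogota; enqueue Dubai, Hanoi, Oslo, Tunis → queue [Cairo, Kigali, Lima, Porto, Dubai, Hanoi, Oslo, Tunis]
Visit Cairo; enqueue Doha, Lagos, Seoul → queue [Kigali, Lima, Porto, Dubai, Hanoi, Oslo, Tunis, Doha, Lagos, Seoul]
Visit Kigali → queue [Lima, Porto, Dubai, Hanoi, Oslo, Tunis, Doha, Lagos, Seoul]
Visit Lima; enqueue Rabat → queue [Porto, Dubai, Hanoi, Oslo, Tunis, Doha, Lagos, Seoul, Rabat]
Visit Porto; enqueue Delhi, Riga → queue [Dubai, Hanoi, Oslo, Tunis, Doha, Lagos, Seoul, Rabat, Delhi, Riga]
Visit Dubai → queue [Hanoi, Oslo, Tunis, Doha, Lagos, Seoul, Rabat, Delhi, Riga]
Visit Hanoi; enqueue Bern, Kyoto → queue [Oslo, Tunis, Doha, Lagos, Seoul, Rabat, Delhi, Riga, Bern, Kyoto]
Visit Oslo → queue [Tunis, Doha, Lagos, Seoul, Rabat, Delhi, Riga, Bern, Kyoto]
Visit Tunis → queue [Doha, Lagos, Seoul, Rabat, Delhi, Riga, Bern, Kyoto]
Visit Doha; enqueue Manila → queue [Lagos, Seoul, Rabat, Delhi, Riga, Bern, Kyoto, Manila]
Visit Lagos → queue [Seoul, Rabat, Delhi, Riga, Bern, Kyoto, Manila]
Visit Seoul → queue [Rabat, Delhi, Riga, Bern, Kyoto, Manila]
Visit Rabat → queue [Delhi, Riga, Bern, Kyoto, Manila]
Visit Delhi → queue [Riga, Bern, Kyoto, Manila]
Visit Riga → queue [Bern, Kyoto, Manila]
Visit Bern → queue [Kyoto, Manila]
Visit Kyoto → queue [Manila]
Visit Manila → queue []

Milan, Bogota, Cairo, Kigali, Lima, Porto, Dubai, Hanoi, Oslo, Tunis, Doha, Lagos, Seoul, Rabat, Delhi, Riga, Bern, Kyoto, Manila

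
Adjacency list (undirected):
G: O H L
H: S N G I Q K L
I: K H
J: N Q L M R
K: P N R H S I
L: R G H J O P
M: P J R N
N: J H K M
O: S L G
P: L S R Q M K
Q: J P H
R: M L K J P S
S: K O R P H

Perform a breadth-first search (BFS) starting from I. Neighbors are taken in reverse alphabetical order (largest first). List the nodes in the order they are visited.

I K H S R P N Q L G O M J

Visit I; enqueue K, H → queue [K, H]
Visit K; enqueue S, R, P, N → queue [H, S, R, P, N]
Visit H; enqueue Q, L, G → queue [S, R, P, N, Q, L, G]
Visit S; enqueue O → queue [R, P, N, Q, L, G, O]
Visit R; enqueue M, J → queue [P, N, Q, L, G, O, M, J]
Visit P → queue [N, Q, L, G, O, M, J]
Visit N → queue [Q, L, G, O, M, J]
Visit Q → queue [L, G, O, M, J]
Visit L → queue [G, O, M, J]
Visit G → queue [O, M, J]
Visit O → queue [M, J]
Visit M → queue [J]
Visit J → queue []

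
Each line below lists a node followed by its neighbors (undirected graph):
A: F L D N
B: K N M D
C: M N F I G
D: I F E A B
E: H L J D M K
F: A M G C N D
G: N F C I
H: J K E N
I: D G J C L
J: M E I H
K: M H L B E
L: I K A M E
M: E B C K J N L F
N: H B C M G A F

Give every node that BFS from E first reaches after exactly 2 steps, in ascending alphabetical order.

Level 0: E
Level 1: D, H, J, K, L, M
Level 2: A, B, C, F, I, N
Level 3: G

A, B, C, F, I, N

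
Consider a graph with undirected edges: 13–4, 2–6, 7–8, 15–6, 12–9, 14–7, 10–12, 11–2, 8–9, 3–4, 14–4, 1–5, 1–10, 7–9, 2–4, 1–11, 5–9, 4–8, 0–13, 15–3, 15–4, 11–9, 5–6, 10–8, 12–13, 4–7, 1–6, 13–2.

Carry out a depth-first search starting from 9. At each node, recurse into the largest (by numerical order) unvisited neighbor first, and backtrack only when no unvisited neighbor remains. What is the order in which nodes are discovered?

Visit 9
9 → 12
12 → 13
13 → 4
4 → 15
15 → 6
6 → 5
5 → 1
1 → 11
11 → 2
1 → 10
10 → 8
8 → 7
7 → 14
15 → 3
13 → 0

9 12 13 4 15 6 5 1 11 2 10 8 7 14 3 0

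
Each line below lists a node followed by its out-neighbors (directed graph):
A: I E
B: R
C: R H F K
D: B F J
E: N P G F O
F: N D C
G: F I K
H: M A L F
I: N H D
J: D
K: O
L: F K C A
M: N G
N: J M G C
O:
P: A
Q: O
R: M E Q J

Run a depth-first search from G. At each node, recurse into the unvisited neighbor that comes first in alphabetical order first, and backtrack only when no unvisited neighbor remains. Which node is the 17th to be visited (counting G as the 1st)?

L

Visit G
G → F
F → C
C → H
H → A
A → E
E → N
N → J
J → D
D → B
B → R
R → M
R → Q
Q → O
E → P
A → I
H → L
L → K

Visit order: G, F, C, H, A, E, N, J, D, B, R, M, Q, O, P, I, L, K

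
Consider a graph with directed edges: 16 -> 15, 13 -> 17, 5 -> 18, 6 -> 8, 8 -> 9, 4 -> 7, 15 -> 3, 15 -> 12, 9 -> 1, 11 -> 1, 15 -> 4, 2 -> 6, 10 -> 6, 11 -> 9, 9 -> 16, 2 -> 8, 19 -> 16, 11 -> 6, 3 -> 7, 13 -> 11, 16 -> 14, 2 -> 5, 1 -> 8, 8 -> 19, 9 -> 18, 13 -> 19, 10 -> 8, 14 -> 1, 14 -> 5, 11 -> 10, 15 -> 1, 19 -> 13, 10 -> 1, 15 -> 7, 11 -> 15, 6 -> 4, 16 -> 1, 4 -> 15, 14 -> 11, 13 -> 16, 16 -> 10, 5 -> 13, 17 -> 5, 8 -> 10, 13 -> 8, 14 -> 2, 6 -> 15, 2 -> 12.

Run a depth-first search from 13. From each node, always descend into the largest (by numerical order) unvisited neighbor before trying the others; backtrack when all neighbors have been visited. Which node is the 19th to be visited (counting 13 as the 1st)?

Visit 13
13 → 19
19 → 16
16 → 15
15 → 12
15 → 7
15 → 4
15 → 3
15 → 1
1 → 8
8 → 10
10 → 6
8 → 9
9 → 18
16 → 14
14 → 11
14 → 5
14 → 2
13 → 17

Visit order: 13, 19, 16, 15, 12, 7, 4, 3, 1, 8, 10, 6, 9, 18, 14, 11, 5, 2, 17

17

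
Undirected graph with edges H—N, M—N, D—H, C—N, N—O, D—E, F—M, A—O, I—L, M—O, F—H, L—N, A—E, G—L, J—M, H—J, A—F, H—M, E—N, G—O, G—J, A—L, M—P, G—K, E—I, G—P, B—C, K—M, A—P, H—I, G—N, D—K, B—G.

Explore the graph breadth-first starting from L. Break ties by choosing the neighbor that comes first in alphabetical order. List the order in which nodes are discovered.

Visit L; enqueue A, G, I, N → queue [A, G, I, N]
Visit A; enqueue E, F, O, P → queue [G, I, N, E, F, O, P]
Visit G; enqueue B, J, K → queue [I, N, E, F, O, P, B, J, K]
Visit I; enqueue H → queue [N, E, F, O, P, B, J, K, H]
Visit N; enqueue C, M → queue [E, F, O, P, B, J, K, H, C, M]
Visit E; enqueue D → queue [F, O, P, B, J, K, H, C, M, D]
Visit F → queue [O, P, B, J, K, H, C, M, D]
Visit O → queue [P, B, J, K, H, C, M, D]
Visit P → queue [B, J, K, H, C, M, D]
Visit B → queue [J, K, H, C, M, D]
Visit J → queue [K, H, C, M, D]
Visit K → queue [H, C, M, D]
Visit H → queue [C, M, D]
Visit C → queue [M, D]
Visit M → queue [D]
Visit D → queue []

L A G I N E F O P B J K H C M D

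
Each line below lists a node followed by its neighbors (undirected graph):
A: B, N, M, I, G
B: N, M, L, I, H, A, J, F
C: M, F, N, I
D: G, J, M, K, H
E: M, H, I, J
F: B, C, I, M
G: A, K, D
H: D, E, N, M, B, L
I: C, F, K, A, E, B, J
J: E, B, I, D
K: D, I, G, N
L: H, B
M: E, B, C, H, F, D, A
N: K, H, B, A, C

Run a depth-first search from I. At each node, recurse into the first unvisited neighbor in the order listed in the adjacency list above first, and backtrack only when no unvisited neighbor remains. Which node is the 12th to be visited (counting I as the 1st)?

L

Visit I
I → C
C → M
M → E
E → H
H → D
D → G
G → A
A → B
B → N
N → K
B → L
B → J
B → F

Visit order: I, C, M, E, H, D, G, A, B, N, K, L, J, F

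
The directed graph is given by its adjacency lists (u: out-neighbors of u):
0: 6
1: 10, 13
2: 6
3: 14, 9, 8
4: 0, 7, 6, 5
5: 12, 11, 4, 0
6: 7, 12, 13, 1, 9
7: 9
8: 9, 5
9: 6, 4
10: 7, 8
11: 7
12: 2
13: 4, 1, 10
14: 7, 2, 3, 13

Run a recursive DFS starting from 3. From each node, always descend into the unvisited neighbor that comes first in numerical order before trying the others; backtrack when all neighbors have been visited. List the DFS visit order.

3 8 5 0 6 1 10 7 9 4 13 12 2 11 14

Visit 3
3 → 8
8 → 5
5 → 0
0 → 6
6 → 1
1 → 10
10 → 7
7 → 9
9 → 4
1 → 13
6 → 12
12 → 2
5 → 11
3 → 14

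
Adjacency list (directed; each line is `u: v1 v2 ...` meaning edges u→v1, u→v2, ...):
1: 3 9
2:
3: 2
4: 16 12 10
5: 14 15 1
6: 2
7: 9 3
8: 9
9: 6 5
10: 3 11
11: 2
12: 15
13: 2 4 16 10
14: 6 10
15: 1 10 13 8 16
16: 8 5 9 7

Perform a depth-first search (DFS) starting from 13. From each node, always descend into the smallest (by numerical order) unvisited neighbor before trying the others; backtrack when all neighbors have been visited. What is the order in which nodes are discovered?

Visit 13
13 → 2
13 → 4
4 → 10
10 → 3
10 → 11
4 → 12
12 → 15
15 → 1
1 → 9
9 → 5
5 → 14
14 → 6
15 → 8
15 → 16
16 → 7

13 → 2 → 4 → 10 → 3 → 11 → 12 → 15 → 1 → 9 → 5 → 14 → 6 → 8 → 16 → 7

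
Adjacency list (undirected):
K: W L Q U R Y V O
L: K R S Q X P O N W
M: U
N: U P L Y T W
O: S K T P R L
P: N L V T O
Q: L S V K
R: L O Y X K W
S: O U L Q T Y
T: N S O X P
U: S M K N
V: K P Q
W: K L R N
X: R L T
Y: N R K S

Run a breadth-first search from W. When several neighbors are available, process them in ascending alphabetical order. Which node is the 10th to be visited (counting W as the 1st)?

Visit W; enqueue K, L, N, R → queue [K, L, N, R]
Visit K; enqueue O, Q, U, V, Y → queue [L, N, R, O, Q, U, V, Y]
Visit L; enqueue P, S, X → queue [N, R, O, Q, U, V, Y, P, S, X]
Visit N; enqueue T → queue [R, O, Q, U, V, Y, P, S, X, T]
Visit R → queue [O, Q, U, V, Y, P, S, X, T]
Visit O → queue [Q, U, V, Y, P, S, X, T]
Visit Q → queue [U, V, Y, P, S, X, T]
Visit U; enqueue M → queue [V, Y, P, S, X, T, M]
Visit V → queue [Y, P, S, X, T, M]
Visit Y → queue [P, S, X, T, M]
Visit P → queue [S, X, T, M]
Visit S → queue [X, T, M]
Visit X → queue [T, M]
Visit T → queue [M]
Visit M → queue []

Visit order: W, K, L, N, R, O, Q, U, V, Y, P, S, X, T, M

Y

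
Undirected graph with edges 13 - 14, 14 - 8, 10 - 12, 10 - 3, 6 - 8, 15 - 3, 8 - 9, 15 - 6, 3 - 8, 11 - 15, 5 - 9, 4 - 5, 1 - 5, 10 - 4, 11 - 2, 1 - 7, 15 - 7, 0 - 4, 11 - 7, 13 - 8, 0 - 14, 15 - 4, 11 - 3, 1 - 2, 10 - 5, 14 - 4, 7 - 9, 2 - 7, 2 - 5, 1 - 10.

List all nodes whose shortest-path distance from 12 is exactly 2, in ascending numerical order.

1, 3, 4, 5

Level 0: 12
Level 1: 10
Level 2: 1, 3, 4, 5
Level 3: 0, 2, 7, 8, 9, 11, 14, 15
Level 4: 6, 13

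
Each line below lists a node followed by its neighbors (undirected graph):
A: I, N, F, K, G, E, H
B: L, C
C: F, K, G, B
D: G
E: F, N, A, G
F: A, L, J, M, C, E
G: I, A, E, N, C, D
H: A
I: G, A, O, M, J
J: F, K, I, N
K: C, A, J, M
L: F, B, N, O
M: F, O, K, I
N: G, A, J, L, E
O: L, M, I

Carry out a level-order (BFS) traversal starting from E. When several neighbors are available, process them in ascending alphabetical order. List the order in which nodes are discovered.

E, A, F, G, N, H, I, K, C, J, L, M, D, O, B

Visit E; enqueue A, F, G, N → queue [A, F, G, N]
Visit A; enqueue H, I, K → queue [F, G, N, H, I, K]
Visit F; enqueue C, J, L, M → queue [G, N, H, I, K, C, J, L, M]
Visit G; enqueue D → queue [N, H, I, K, C, J, L, M, D]
Visit N → queue [H, I, K, C, J, L, M, D]
Visit H → queue [I, K, C, J, L, M, D]
Visit I; enqueue O → queue [K, C, J, L, M, D, O]
Visit K → queue [C, J, L, M, D, O]
Visit C; enqueue B → queue [J, L, M, D, O, B]
Visit J → queue [L, M, D, O, B]
Visit L → queue [M, D, O, B]
Visit M → queue [D, O, B]
Visit D → queue [O, B]
Visit O → queue [B]
Visit B → queue []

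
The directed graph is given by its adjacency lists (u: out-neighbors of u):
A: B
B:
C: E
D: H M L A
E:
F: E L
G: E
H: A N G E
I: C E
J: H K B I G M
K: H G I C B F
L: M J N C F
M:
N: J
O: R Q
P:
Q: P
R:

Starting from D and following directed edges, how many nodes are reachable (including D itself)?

14

BFS from D visits: D, A, H, L, M, B, E, G, N, C, F, J, I, K
Reachable nodes: 14 of 18 total.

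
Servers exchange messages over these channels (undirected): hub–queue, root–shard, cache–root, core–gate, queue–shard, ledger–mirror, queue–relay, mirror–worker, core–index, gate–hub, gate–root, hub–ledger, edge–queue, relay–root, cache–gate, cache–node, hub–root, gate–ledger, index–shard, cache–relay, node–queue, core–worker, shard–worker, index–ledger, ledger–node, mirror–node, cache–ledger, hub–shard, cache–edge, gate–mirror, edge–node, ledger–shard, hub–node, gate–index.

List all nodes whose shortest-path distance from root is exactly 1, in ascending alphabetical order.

cache, gate, hub, relay, shard

Level 0: root
Level 1: cache, gate, hub, relay, shard
Level 2: core, edge, index, ledger, mirror, node, queue, worker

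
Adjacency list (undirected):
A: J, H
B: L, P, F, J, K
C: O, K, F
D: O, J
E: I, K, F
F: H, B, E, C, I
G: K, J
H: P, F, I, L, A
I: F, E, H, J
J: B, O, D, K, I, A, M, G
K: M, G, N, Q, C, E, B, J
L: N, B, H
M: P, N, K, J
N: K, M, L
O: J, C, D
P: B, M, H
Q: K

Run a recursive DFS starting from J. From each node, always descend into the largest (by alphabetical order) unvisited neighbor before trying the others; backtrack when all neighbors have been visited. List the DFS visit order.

J O D C K Q N M P H L B F I E A G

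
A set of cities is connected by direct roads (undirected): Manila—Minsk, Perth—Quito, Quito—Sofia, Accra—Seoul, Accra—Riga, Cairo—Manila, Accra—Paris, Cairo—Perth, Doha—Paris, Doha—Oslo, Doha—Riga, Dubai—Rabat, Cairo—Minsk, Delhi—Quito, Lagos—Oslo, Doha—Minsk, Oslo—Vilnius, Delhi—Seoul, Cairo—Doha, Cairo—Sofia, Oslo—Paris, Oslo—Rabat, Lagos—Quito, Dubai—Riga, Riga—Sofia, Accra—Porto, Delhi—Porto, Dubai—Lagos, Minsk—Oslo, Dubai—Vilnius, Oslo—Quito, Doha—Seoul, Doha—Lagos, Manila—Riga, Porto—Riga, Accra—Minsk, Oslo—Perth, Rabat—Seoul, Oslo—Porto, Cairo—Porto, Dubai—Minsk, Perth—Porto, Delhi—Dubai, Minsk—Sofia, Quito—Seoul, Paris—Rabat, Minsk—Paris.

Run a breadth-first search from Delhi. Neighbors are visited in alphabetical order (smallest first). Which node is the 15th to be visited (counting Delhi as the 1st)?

Visit Delhi; enqueue Dubai, Porto, Quito, Seoul → queue [Dubai, Porto, Quito, Seoul]
Visit Dubai; enqueue Lagos, Minsk, Rabat, Riga, Vilnius → queue [Porto, Quito, Seoul, Lagos, Minsk, Rabat, Riga, Vilnius]
Visit Porto; enqueue Accra, Cairo, Oslo, Perth → queue [Quito, Seoul, Lagos, Minsk, Rabat, Riga, Vilnius, Accra, Cairo, Oslo, Perth]
Visit Quito; enqueue Sofia → queue [Seoul, Lagos, Minsk, Rabat, Riga, Vilnius, Accra, Cairo, Oslo, Perth, Sofia]
Visit Seoul; enqueue Doha → queue [Lagos, Minsk, Rabat, Riga, Vilnius, Accra, Cairo, Oslo, Perth, Sofia, Doha]
Visit Lagos → queue [Minsk, Rabat, Riga, Vilnius, Accra, Cairo, Oslo, Perth, Sofia, Doha]
Visit Minsk; enqueue Manila, Paris → queue [Rabat, Riga, Vilnius, Accra, Cairo, Oslo, Perth, Sofia, Doha, Manila, Paris]
Visit Rabat → queue [Riga, Vilnius, Accra, Cairo, Oslo, Perth, Sofia, Doha, Manila, Paris]
Visit Riga → queue [Vilnius, Accra, Cairo, Oslo, Perth, Sofia, Doha, Manila, Paris]
Visit Vilnius → queue [Accra, Cairo, Oslo, Perth, Sofia, Doha, Manila, Paris]
Visit Accra → queue [Cairo, Oslo, Perth, Sofia, Doha, Manila, Paris]
Visit Cairo → queue [Oslo, Perth, Sofia, Doha, Manila, Paris]
Visit Oslo → queue [Perth, Sofia, Doha, Manila, Paris]
Visit Perth → queue [Sofia, Doha, Manila, Paris]
Visit Sofia → queue [Doha, Manila, Paris]
Visit Doha → queue [Manila, Paris]
Visit Manila → queue [Paris]
Visit Paris → queue []

Visit order: Delhi, Dubai, Porto, Quito, Seoul, Lagos, Minsk, Rabat, Riga, Vilnius, Accra, Cairo, Oslo, Perth, Sofia, Doha, Manila, Paris

Sofia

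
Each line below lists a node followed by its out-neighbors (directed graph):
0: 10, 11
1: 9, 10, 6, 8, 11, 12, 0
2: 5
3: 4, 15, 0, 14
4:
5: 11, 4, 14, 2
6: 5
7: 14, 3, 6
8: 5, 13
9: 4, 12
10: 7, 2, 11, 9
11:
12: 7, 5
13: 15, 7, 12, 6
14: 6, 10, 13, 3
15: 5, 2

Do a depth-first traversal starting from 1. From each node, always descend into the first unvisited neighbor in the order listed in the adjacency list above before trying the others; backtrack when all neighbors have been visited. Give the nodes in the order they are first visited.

1 -> 9 -> 4 -> 12 -> 7 -> 14 -> 6 -> 5 -> 11 -> 2 -> 10 -> 13 -> 15 -> 3 -> 0 -> 8

Visit 1
1 → 9
9 → 4
9 → 12
12 → 7
7 → 14
14 → 6
6 → 5
5 → 11
5 → 2
14 → 10
14 → 13
13 → 15
14 → 3
3 → 0
1 → 8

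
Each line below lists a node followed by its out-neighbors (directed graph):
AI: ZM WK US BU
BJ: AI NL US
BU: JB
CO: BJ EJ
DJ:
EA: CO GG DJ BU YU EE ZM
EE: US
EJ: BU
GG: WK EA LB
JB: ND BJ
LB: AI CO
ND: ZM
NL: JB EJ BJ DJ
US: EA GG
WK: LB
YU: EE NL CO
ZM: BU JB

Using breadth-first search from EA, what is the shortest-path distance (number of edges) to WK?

Level 0: EA
Level 1: BU, CO, DJ, EE, GG, YU, ZM
Level 2: BJ, EJ, JB, LB, NL, US, WK
Level 3: AI, ND
WK first appears at level 2.

2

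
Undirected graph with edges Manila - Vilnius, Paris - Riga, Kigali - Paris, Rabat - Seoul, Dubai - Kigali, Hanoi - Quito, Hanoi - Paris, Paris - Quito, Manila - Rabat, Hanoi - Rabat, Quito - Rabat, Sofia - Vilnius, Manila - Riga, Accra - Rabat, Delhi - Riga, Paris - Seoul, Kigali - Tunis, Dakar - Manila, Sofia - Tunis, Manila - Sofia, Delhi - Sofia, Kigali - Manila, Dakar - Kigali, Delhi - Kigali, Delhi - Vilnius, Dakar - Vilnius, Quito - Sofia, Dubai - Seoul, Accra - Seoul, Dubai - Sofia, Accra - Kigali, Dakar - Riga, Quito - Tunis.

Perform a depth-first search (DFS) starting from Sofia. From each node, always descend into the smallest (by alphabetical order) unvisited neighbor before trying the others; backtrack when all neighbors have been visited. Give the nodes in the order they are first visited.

Visit Sofia
Sofia → Delhi
Delhi → Kigali
Kigali → Accra
Accra → Rabat
Rabat → Hanoi
Hanoi → Paris
Paris → Quito
Quito → Tunis
Paris → Riga
Riga → Dakar
Dakar → Manila
Manila → Vilnius
Paris → Seoul
Seoul → Dubai

Sofia -> Delhi -> Kigali -> Accra -> Rabat -> Hanoi -> Paris -> Quito -> Tunis -> Riga -> Dakar -> Manila -> Vilnius -> Seoul -> Dubai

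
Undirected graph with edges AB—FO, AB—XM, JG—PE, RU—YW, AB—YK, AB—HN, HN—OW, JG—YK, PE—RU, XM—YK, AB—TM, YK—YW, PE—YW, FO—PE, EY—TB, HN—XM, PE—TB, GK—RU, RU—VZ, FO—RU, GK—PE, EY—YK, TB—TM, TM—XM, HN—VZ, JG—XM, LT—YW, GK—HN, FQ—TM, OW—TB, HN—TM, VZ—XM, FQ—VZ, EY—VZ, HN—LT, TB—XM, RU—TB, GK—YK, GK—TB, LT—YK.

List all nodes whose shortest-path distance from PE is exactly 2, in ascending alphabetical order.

Level 0: PE
Level 1: FO, GK, JG, RU, TB, YW
Level 2: AB, EY, HN, LT, OW, TM, VZ, XM, YK
Level 3: FQ

AB, EY, HN, LT, OW, TM, VZ, XM, YK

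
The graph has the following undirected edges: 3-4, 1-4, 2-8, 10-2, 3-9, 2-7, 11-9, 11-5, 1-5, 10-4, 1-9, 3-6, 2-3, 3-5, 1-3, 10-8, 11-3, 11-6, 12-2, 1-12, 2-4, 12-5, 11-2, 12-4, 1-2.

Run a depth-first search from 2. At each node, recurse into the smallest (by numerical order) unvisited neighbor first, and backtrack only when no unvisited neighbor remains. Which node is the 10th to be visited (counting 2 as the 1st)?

Visit 2
2 → 1
1 → 3
3 → 4
4 → 10
10 → 8
4 → 12
12 → 5
5 → 11
11 → 6
11 → 9
2 → 7

Visit order: 2, 1, 3, 4, 10, 8, 12, 5, 11, 6, 9, 7

6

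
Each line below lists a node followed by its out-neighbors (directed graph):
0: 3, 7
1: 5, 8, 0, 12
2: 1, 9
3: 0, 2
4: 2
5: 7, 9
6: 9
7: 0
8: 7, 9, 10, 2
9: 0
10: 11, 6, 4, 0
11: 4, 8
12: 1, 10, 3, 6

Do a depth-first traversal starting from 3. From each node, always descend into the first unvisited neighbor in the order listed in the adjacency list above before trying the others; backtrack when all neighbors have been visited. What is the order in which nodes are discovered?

3, 0, 7, 2, 1, 5, 9, 8, 10, 11, 4, 6, 12

Visit 3
3 → 0
0 → 7
3 → 2
2 → 1
1 → 5
5 → 9
1 → 8
8 → 10
10 → 11
11 → 4
10 → 6
1 → 12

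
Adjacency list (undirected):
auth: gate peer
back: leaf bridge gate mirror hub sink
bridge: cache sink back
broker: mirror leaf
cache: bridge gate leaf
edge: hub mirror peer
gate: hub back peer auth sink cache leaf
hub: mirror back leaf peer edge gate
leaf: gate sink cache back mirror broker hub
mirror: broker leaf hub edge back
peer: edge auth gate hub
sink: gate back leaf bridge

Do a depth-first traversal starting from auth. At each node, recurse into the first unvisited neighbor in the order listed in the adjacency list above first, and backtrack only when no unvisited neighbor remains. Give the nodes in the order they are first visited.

Visit auth
auth → gate
gate → hub
hub → mirror
mirror → broker
broker → leaf
leaf → sink
sink → back
back → bridge
bridge → cache
mirror → edge
edge → peer

auth → gate → hub → mirror → broker → leaf → sink → back → bridge → cache → edge → peer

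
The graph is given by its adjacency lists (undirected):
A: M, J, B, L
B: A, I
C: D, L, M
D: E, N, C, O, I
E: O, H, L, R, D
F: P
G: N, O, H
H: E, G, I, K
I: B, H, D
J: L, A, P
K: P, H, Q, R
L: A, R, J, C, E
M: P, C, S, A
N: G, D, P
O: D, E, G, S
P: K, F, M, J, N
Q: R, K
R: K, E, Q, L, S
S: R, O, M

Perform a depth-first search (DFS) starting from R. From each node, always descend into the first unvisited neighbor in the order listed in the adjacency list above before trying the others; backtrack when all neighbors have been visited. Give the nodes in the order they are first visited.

Visit R
R → K
K → P
P → F
P → M
M → C
C → D
D → E
E → O
O → G
G → N
G → H
H → I
I → B
B → A
A → J
J → L
O → S
K → Q

R → K → P → F → M → C → D → E → O → G → N → H → I → B → A → J → L → S → Q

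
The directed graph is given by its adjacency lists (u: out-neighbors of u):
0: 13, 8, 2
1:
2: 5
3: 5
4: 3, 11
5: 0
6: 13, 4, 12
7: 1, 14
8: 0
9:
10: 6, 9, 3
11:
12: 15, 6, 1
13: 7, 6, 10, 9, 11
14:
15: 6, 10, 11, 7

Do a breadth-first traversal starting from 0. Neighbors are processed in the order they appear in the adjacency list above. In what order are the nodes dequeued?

0 -> 13 -> 8 -> 2 -> 7 -> 6 -> 10 -> 9 -> 11 -> 5 -> 1 -> 14 -> 4 -> 12 -> 3 -> 15

Visit 0; enqueue 13, 8, 2 → queue [13, 8, 2]
Visit 13; enqueue 7, 6, 10, 9, 11 → queue [8, 2, 7, 6, 10, 9, 11]
Visit 8 → queue [2, 7, 6, 10, 9, 11]
Visit 2; enqueue 5 → queue [7, 6, 10, 9, 11, 5]
Visit 7; enqueue 1, 14 → queue [6, 10, 9, 11, 5, 1, 14]
Visit 6; enqueue 4, 12 → queue [10, 9, 11, 5, 1, 14, 4, 12]
Visit 10; enqueue 3 → queue [9, 11, 5, 1, 14, 4, 12, 3]
Visit 9 → queue [11, 5, 1, 14, 4, 12, 3]
Visit 11 → queue [5, 1, 14, 4, 12, 3]
Visit 5 → queue [1, 14, 4, 12, 3]
Visit 1 → queue [14, 4, 12, 3]
Visit 14 → queue [4, 12, 3]
Visit 4 → queue [12, 3]
Visit 12; enqueue 15 → queue [3, 15]
Visit 3 → queue [15]
Visit 15 → queue []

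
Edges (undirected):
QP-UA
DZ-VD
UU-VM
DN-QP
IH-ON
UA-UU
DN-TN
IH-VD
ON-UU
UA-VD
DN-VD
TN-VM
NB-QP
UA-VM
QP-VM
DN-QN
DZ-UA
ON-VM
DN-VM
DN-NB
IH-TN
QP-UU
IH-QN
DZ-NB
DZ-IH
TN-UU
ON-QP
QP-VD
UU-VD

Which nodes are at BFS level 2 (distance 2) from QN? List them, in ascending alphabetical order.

DZ, NB, ON, QP, TN, VD, VM

Level 0: QN
Level 1: DN, IH
Level 2: DZ, NB, ON, QP, TN, VD, VM
Level 3: UA, UU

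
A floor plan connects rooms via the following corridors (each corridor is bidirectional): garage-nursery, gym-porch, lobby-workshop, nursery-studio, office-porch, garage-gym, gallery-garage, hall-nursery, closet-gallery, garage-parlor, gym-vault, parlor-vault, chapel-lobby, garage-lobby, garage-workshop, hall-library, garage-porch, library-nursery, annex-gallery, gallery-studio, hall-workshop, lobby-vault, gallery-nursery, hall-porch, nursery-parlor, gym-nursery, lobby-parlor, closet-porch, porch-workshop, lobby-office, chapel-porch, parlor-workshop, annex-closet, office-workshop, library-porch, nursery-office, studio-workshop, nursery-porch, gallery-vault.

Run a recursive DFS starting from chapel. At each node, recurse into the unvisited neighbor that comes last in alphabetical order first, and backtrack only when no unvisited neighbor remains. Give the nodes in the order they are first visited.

chapel, porch, workshop, studio, nursery, parlor, vault, lobby, office, garage, gym, gallery, closet, annex, library, hall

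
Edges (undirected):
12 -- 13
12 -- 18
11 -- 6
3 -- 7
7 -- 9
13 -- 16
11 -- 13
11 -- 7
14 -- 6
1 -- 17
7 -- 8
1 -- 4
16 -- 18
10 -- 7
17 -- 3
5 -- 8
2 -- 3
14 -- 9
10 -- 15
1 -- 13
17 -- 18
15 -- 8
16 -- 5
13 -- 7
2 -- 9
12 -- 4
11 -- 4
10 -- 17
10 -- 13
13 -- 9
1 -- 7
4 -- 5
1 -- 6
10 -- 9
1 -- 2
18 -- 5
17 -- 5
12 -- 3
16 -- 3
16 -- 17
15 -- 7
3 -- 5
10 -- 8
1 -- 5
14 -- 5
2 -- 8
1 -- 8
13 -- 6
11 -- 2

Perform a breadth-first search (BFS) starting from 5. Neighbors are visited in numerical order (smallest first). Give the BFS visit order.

Visit 5; enqueue 1, 3, 4, 8, 14, 16, 17, 18 → queue [1, 3, 4, 8, 14, 16, 17, 18]
Visit 1; enqueue 2, 6, 7, 13 → queue [3, 4, 8, 14, 16, 17, 18, 2, 6, 7, 13]
Visit 3; enqueue 12 → queue [4, 8, 14, 16, 17, 18, 2, 6, 7, 13, 12]
Visit 4; enqueue 11 → queue [8, 14, 16, 17, 18, 2, 6, 7, 13, 12, 11]
Visit 8; enqueue 10, 15 → queue [14, 16, 17, 18, 2, 6, 7, 13, 12, 11, 10, 15]
Visit 14; enqueue 9 → queue [16, 17, 18, 2, 6, 7, 13, 12, 11, 10, 15, 9]
Visit 16 → queue [17, 18, 2, 6, 7, 13, 12, 11, 10, 15, 9]
Visit 17 → queue [18, 2, 6, 7, 13, 12, 11, 10, 15, 9]
Visit 18 → queue [2, 6, 7, 13, 12, 11, 10, 15, 9]
Visit 2 → queue [6, 7, 13, 12, 11, 10, 15, 9]
Visit 6 → queue [7, 13, 12, 11, 10, 15, 9]
Visit 7 → queue [13, 12, 11, 10, 15, 9]
Visit 13 → queue [12, 11, 10, 15, 9]
Visit 12 → queue [11, 10, 15, 9]
Visit 11 → queue [10, 15, 9]
Visit 10 → queue [15, 9]
Visit 15 → queue [9]
Visit 9 → queue []

5 → 1 → 3 → 4 → 8 → 14 → 16 → 17 → 18 → 2 → 6 → 7 → 13 → 12 → 11 → 10 → 15 → 9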